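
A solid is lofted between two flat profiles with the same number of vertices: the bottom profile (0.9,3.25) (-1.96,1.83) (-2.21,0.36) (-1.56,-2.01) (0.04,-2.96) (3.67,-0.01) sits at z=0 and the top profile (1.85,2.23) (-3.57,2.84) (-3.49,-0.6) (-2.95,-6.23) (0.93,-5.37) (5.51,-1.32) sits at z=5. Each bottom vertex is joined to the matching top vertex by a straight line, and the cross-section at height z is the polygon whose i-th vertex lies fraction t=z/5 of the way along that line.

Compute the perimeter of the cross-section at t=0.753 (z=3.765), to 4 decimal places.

Perimeter at t=0.753: 26.5933

Cross-section at t=0.753: each vertex is (1-t)·p0[i] + t·p1[i].
  v1: (1-0.753)·(0.9,3.25) + 0.753·(1.85,2.23) = (1.6154,2.4819)
  v2: (1-0.753)·(-1.96,1.83) + 0.753·(-3.57,2.84) = (-3.1723,2.5905)
  v3: (1-0.753)·(-2.21,0.36) + 0.753·(-3.49,-0.6) = (-3.1738,-0.3629)
  v4: (1-0.753)·(-1.56,-2.01) + 0.753·(-2.95,-6.23) = (-2.6067,-5.1877)
  v5: (1-0.753)·(0.04,-2.96) + 0.753·(0.93,-5.37) = (0.7102,-4.7747)
  v6: (1-0.753)·(3.67,-0.01) + 0.753·(5.51,-1.32) = (5.0555,-0.9964)
Perimeter = Σ |v_{i+1} − v_i|:
  edge 1→2: √(-4.7877² + 0.1086²) = 4.7889 (running 4.7889)
  edge 2→3: √(-0.0015² + -2.9534²) = 2.9534 (running 7.7423)
  edge 3→4: √(0.5672² + -4.8248²) = 4.8580 (running 12.6003)
  edge 4→5: √(3.3168² + 0.4129²) = 3.3424 (running 15.9428)
  edge 5→6: √(4.3453² + 3.7783²) = 5.7583 (running 21.7010)
  edge 6→1: √(-3.4402² + 3.4784²) = 4.8922 (running 26.5933)
Perimeter = 26.5933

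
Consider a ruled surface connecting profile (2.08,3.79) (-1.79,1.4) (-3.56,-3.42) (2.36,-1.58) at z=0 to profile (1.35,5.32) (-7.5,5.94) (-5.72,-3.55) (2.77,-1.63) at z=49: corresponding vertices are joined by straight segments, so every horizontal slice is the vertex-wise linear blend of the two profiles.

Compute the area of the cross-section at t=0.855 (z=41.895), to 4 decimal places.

Cross-section at t=0.855: each vertex is (1-t)·p0[i] + t·p1[i].
  v1: (1-0.855)·(2.08,3.79) + 0.855·(1.35,5.32) = (1.4559,5.0982)
  v2: (1-0.855)·(-1.79,1.4) + 0.855·(-7.5,5.94) = (-6.6720,5.2817)
  v3: (1-0.855)·(-3.56,-3.42) + 0.855·(-5.72,-3.55) = (-5.4068,-3.5312)
  v4: (1-0.855)·(2.36,-1.58) + 0.855·(2.77,-1.63) = (2.7106,-1.6227)
Shoelace sum Σ(x_i·y_{i+1} − x_{i+1}·y_i):
  i=1: 1.4559·5.2817 − -6.6720·5.0982 = +41.7045 (running +41.7045)
  i=2: -6.6720·-3.5312 − -5.4068·5.2817 = +52.1171 (running +93.8216)
  i=3: -5.4068·-1.6227 − 2.7106·-3.5312 = +18.3452 (running +112.1668)
  i=4: 2.7106·5.0982 − 1.4559·-1.6227 = +16.1813 (running +128.3481)
Area = |Σ|/2 = |128.3481|/2 = 64.1740

Area at t=0.855: 64.1740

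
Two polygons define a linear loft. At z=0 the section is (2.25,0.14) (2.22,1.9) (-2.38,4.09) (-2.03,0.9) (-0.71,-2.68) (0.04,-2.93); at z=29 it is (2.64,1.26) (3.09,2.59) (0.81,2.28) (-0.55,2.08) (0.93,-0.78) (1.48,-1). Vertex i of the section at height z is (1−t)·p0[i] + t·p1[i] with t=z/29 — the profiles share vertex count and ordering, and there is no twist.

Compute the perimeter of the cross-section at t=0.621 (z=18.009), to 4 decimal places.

Perimeter at t=0.621: 13.3606

Cross-section at t=0.621: each vertex is (1-t)·p0[i] + t·p1[i].
  v1: (1-0.621)·(2.25,0.14) + 0.621·(2.64,1.26) = (2.4922,0.8355)
  v2: (1-0.621)·(2.22,1.9) + 0.621·(3.09,2.59) = (2.7603,2.3285)
  v3: (1-0.621)·(-2.38,4.09) + 0.621·(0.81,2.28) = (-0.3990,2.9660)
  v4: (1-0.621)·(-2.03,0.9) + 0.621·(-0.55,2.08) = (-1.1109,1.6328)
  v5: (1-0.621)·(-0.71,-2.68) + 0.621·(0.93,-0.78) = (0.3084,-1.5001)
  v6: (1-0.621)·(0.04,-2.93) + 0.621·(1.48,-1) = (0.9342,-1.7315)
Perimeter = Σ |v_{i+1} − v_i|:
  edge 1→2: √(0.2681² + 1.4930²) = 1.5168 (running 1.5168)
  edge 2→3: √(-3.1593² + 0.6375²) = 3.2230 (running 4.7398)
  edge 3→4: √(-0.7119² + -1.3332²) = 1.5114 (running 6.2512)
  edge 4→5: √(1.4194² + -3.1329²) = 3.4394 (running 9.6906)
  edge 5→6: √(0.6258² + -0.2314²) = 0.6672 (running 10.3578)
  edge 6→1: √(1.5579² + 2.5670²) = 3.0028 (running 13.3606)
Perimeter = 13.3606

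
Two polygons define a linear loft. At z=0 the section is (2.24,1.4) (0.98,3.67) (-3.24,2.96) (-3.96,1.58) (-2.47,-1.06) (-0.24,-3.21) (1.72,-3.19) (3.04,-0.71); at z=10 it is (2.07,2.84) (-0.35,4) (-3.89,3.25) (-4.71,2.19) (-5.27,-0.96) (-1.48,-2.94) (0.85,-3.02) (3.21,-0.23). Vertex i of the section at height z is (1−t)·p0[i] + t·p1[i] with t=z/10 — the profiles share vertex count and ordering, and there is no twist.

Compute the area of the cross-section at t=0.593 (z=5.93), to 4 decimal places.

Area at t=0.593: 38.5611

Cross-section at t=0.593: each vertex is (1-t)·p0[i] + t·p1[i].
  v1: (1-0.593)·(2.24,1.4) + 0.593·(2.07,2.84) = (2.1392,2.2539)
  v2: (1-0.593)·(0.98,3.67) + 0.593·(-0.35,4) = (0.1913,3.8657)
  v3: (1-0.593)·(-3.24,2.96) + 0.593·(-3.89,3.25) = (-3.6254,3.1320)
  v4: (1-0.593)·(-3.96,1.58) + 0.593·(-4.71,2.19) = (-4.4047,1.9417)
  v5: (1-0.593)·(-2.47,-1.06) + 0.593·(-5.27,-0.96) = (-4.1304,-1.0007)
  v6: (1-0.593)·(-0.24,-3.21) + 0.593·(-1.48,-2.94) = (-0.9753,-3.0499)
  v7: (1-0.593)·(1.72,-3.19) + 0.593·(0.85,-3.02) = (1.2041,-3.0892)
  v8: (1-0.593)·(3.04,-0.71) + 0.593·(3.21,-0.23) = (3.1408,-0.4254)
Shoelace sum Σ(x_i·y_{i+1} − x_{i+1}·y_i):
  i=1: 2.1392·3.8657 − 0.1913·2.2539 = +7.8382 (running +7.8382)
  i=2: 0.1913·3.1320 − -3.6254·3.8657 = +14.6140 (running +22.4523)
  i=3: -3.6254·1.9417 − -4.4047·3.1320 = +6.7559 (running +29.2082)
  i=4: -4.4047·-1.0007 − -4.1304·1.9417 = +12.4280 (running +41.6361)
  i=5: -4.1304·-3.0499 − -0.9753·-1.0007 = +11.6213 (running +53.2574)
  i=6: -0.9753·-3.0892 − 1.2041·-3.0499 = +6.6853 (running +59.9427)
  i=7: 1.2041·-0.4254 − 3.1408·-3.0892 = +9.1904 (running +69.1331)
  i=8: 3.1408·2.2539 − 2.1392·-0.4254 = +7.9891 (running +77.1221)
Area = |Σ|/2 = |77.1221|/2 = 38.5611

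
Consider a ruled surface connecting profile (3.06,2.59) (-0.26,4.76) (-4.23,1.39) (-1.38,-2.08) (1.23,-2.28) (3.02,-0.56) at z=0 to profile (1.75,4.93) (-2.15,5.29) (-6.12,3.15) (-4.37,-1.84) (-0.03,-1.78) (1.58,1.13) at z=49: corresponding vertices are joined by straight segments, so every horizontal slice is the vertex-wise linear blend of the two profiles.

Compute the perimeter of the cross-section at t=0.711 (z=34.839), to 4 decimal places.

Perimeter at t=0.711: 24.0351

Cross-section at t=0.711: each vertex is (1-t)·p0[i] + t·p1[i].
  v1: (1-0.711)·(3.06,2.59) + 0.711·(1.75,4.93) = (2.1286,4.2537)
  v2: (1-0.711)·(-0.26,4.76) + 0.711·(-2.15,5.29) = (-1.6038,5.1368)
  v3: (1-0.711)·(-4.23,1.39) + 0.711·(-6.12,3.15) = (-5.5738,2.6414)
  v4: (1-0.711)·(-1.38,-2.08) + 0.711·(-4.37,-1.84) = (-3.5059,-1.9094)
  v5: (1-0.711)·(1.23,-2.28) + 0.711·(-0.03,-1.78) = (0.3341,-1.9245)
  v6: (1-0.711)·(3.02,-0.56) + 0.711·(1.58,1.13) = (1.9962,0.6416)
Perimeter = Σ |v_{i+1} − v_i|:
  edge 1→2: √(-3.7324² + 0.8831²) = 3.8354 (running 3.8354)
  edge 2→3: √(-3.9700² + -2.4955²) = 4.6892 (running 8.5246)
  edge 3→4: √(2.0679² + -4.5507²) = 4.9985 (running 13.5231)
  edge 4→5: √(3.8400² + -0.0151²) = 3.8401 (running 17.3632)
  edge 5→6: √(1.6620² + 2.5661²) = 3.0573 (running 20.4205)
  edge 6→1: √(0.1324² + 3.6121²) = 3.6146 (running 24.0351)
Perimeter = 24.0351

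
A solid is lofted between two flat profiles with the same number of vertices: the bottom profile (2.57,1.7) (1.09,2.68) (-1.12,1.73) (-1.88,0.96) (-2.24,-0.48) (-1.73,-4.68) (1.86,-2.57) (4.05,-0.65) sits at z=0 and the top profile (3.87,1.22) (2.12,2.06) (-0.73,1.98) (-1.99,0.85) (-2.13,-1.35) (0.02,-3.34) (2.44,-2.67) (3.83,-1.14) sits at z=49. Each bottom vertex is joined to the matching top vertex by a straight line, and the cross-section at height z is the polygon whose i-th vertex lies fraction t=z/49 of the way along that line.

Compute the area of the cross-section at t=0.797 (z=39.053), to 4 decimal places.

Area at t=0.797: 25.7307

Cross-section at t=0.797: each vertex is (1-t)·p0[i] + t·p1[i].
  v1: (1-0.797)·(2.57,1.7) + 0.797·(3.87,1.22) = (3.6061,1.3174)
  v2: (1-0.797)·(1.09,2.68) + 0.797·(2.12,2.06) = (1.9109,2.1859)
  v3: (1-0.797)·(-1.12,1.73) + 0.797·(-0.73,1.98) = (-0.8092,1.9292)
  v4: (1-0.797)·(-1.88,0.96) + 0.797·(-1.99,0.85) = (-1.9677,0.8723)
  v5: (1-0.797)·(-2.24,-0.48) + 0.797·(-2.13,-1.35) = (-2.1523,-1.1734)
  v6: (1-0.797)·(-1.73,-4.68) + 0.797·(0.02,-3.34) = (-0.3352,-3.6120)
  v7: (1-0.797)·(1.86,-2.57) + 0.797·(2.44,-2.67) = (2.3223,-2.6497)
  v8: (1-0.797)·(4.05,-0.65) + 0.797·(3.83,-1.14) = (3.8747,-1.0405)
Shoelace sum Σ(x_i·y_{i+1} − x_{i+1}·y_i):
  i=1: 3.6061·2.1859 − 1.9109·1.3174 = +5.3649 (running +5.3649)
  i=2: 1.9109·1.9292 − -0.8092·2.1859 = +5.4554 (running +10.8203)
  i=3: -0.8092·0.8723 − -1.9677·1.9292 = +3.0903 (running +13.9105)
  i=4: -1.9677·-1.1734 − -2.1523·0.8723 = +4.1864 (running +18.0969)
  i=5: -2.1523·-3.6120 − -0.3352·-1.1734 = +7.3809 (running +25.4778)
  i=6: -0.3352·-2.6497 − 2.3223·-3.6120 = +9.2764 (running +34.7542)
  i=7: 2.3223·-1.0405 − 3.8747·-2.6497 = +7.8503 (running +42.6045)
  i=8: 3.8747·1.3174 − 3.6061·-1.0405 = +8.8569 (running +51.4614)
Area = |Σ|/2 = |51.4614|/2 = 25.7307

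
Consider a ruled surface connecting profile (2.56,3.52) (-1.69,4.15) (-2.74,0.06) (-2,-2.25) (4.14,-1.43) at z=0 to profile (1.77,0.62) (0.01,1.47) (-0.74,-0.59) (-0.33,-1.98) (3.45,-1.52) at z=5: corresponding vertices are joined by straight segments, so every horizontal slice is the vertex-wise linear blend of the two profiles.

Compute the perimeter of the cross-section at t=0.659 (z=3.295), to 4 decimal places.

Perimeter at t=0.659: 15.5149

Cross-section at t=0.659: each vertex is (1-t)·p0[i] + t·p1[i].
  v1: (1-0.659)·(2.56,3.52) + 0.659·(1.77,0.62) = (2.0394,1.6089)
  v2: (1-0.659)·(-1.69,4.15) + 0.659·(0.01,1.47) = (-0.5697,2.3839)
  v3: (1-0.659)·(-2.74,0.06) + 0.659·(-0.74,-0.59) = (-1.4220,-0.3684)
  v4: (1-0.659)·(-2,-2.25) + 0.659·(-0.33,-1.98) = (-0.8995,-2.0721)
  v5: (1-0.659)·(4.14,-1.43) + 0.659·(3.45,-1.52) = (3.6853,-1.4893)
Perimeter = Σ |v_{i+1} − v_i|:
  edge 1→2: √(-2.6091² + 0.7750²) = 2.7218 (running 2.7218)
  edge 2→3: √(-0.8523² + -2.7522²) = 2.8812 (running 5.6029)
  edge 3→4: √(0.5225² + -1.7037²) = 1.7820 (running 7.3850)
  edge 4→5: √(4.5848² + 0.5828²) = 4.6216 (running 12.0066)
  edge 5→1: √(-1.6459² + 3.0982²) = 3.5083 (running 15.5149)
Perimeter = 15.5149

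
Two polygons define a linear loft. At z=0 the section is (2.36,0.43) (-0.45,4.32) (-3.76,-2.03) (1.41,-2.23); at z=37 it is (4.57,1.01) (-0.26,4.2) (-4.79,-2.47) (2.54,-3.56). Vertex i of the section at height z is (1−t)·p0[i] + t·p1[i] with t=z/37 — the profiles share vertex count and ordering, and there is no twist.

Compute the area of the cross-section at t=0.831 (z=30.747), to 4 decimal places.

Cross-section at t=0.831: each vertex is (1-t)·p0[i] + t·p1[i].
  v1: (1-0.831)·(2.36,0.43) + 0.831·(4.57,1.01) = (4.1965,0.9120)
  v2: (1-0.831)·(-0.45,4.32) + 0.831·(-0.26,4.2) = (-0.2921,4.2203)
  v3: (1-0.831)·(-3.76,-2.03) + 0.831·(-4.79,-2.47) = (-4.6159,-2.3956)
  v4: (1-0.831)·(1.41,-2.23) + 0.831·(2.54,-3.56) = (2.3490,-3.3352)
Shoelace sum Σ(x_i·y_{i+1} − x_{i+1}·y_i):
  i=1: 4.1965·4.2203 − -0.2921·0.9120 = +17.9768 (running +17.9768)
  i=2: -0.2921·-2.3956 − -4.6159·4.2203 = +20.1803 (running +38.1572)
  i=3: -4.6159·-3.3352 − 2.3490·-2.3956 = +21.0226 (running +59.1798)
  i=4: 2.3490·0.9120 − 4.1965·-3.3352 = +16.1386 (running +75.3184)
Area = |Σ|/2 = |75.3184|/2 = 37.6592

Area at t=0.831: 37.6592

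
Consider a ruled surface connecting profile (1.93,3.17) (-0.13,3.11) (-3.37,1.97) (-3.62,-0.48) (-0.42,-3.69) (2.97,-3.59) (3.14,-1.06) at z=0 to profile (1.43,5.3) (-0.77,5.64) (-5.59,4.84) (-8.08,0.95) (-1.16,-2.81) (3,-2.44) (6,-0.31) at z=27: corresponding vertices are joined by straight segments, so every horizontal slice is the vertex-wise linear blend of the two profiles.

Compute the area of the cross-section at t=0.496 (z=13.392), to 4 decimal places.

Cross-section at t=0.496: each vertex is (1-t)·p0[i] + t·p1[i].
  v1: (1-0.496)·(1.93,3.17) + 0.496·(1.43,5.3) = (1.6820,4.2265)
  v2: (1-0.496)·(-0.13,3.11) + 0.496·(-0.77,5.64) = (-0.4474,4.3649)
  v3: (1-0.496)·(-3.37,1.97) + 0.496·(-5.59,4.84) = (-4.4711,3.3935)
  v4: (1-0.496)·(-3.62,-0.48) + 0.496·(-8.08,0.95) = (-5.8322,0.2293)
  v5: (1-0.496)·(-0.42,-3.69) + 0.496·(-1.16,-2.81) = (-0.7870,-3.2535)
  v6: (1-0.496)·(2.97,-3.59) + 0.496·(3,-2.44) = (2.9849,-3.0196)
  v7: (1-0.496)·(3.14,-1.06) + 0.496·(6,-0.31) = (4.5586,-0.6880)
Shoelace sum Σ(x_i·y_{i+1} − x_{i+1}·y_i):
  i=1: 1.6820·4.3649 − -0.4474·4.2265 = +9.2328 (running +9.2328)
  i=2: -0.4474·3.3935 − -4.4711·4.3649 = +17.9975 (running +27.2303)
  i=3: -4.4711·0.2293 − -5.8322·3.3935 = +18.7664 (running +45.9967)
  i=4: -5.8322·-3.2535 − -0.7870·0.2293 = +19.1555 (running +65.1522)
  i=5: -0.7870·-3.0196 − 2.9849·-3.2535 = +12.0879 (running +77.2402)
  i=6: 2.9849·-0.6880 − 4.5586·-3.0196 = +11.7114 (running +88.9516)
  i=7: 4.5586·4.2265 − 1.6820·-0.6880 = +20.4239 (running +109.3755)
Area = |Σ|/2 = |109.3755|/2 = 54.6877

Area at t=0.496: 54.6877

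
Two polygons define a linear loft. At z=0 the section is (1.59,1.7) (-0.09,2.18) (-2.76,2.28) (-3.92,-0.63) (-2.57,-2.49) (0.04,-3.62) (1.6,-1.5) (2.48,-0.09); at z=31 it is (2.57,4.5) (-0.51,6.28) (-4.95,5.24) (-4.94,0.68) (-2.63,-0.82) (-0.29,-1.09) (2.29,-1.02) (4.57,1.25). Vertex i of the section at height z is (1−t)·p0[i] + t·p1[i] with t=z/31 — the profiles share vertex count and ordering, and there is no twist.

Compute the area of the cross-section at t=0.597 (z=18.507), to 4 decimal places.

Area at t=0.597: 40.1002

Cross-section at t=0.597: each vertex is (1-t)·p0[i] + t·p1[i].
  v1: (1-0.597)·(1.59,1.7) + 0.597·(2.57,4.5) = (2.1751,3.3716)
  v2: (1-0.597)·(-0.09,2.18) + 0.597·(-0.51,6.28) = (-0.3407,4.6277)
  v3: (1-0.597)·(-2.76,2.28) + 0.597·(-4.95,5.24) = (-4.0674,4.0471)
  v4: (1-0.597)·(-3.92,-0.63) + 0.597·(-4.94,0.68) = (-4.5289,0.1521)
  v5: (1-0.597)·(-2.57,-2.49) + 0.597·(-2.63,-0.82) = (-2.6058,-1.4930)
  v6: (1-0.597)·(0.04,-3.62) + 0.597·(-0.29,-1.09) = (-0.1570,-2.1096)
  v7: (1-0.597)·(1.6,-1.5) + 0.597·(2.29,-1.02) = (2.0119,-1.2134)
  v8: (1-0.597)·(2.48,-0.09) + 0.597·(4.57,1.25) = (3.7277,0.7100)
Shoelace sum Σ(x_i·y_{i+1} − x_{i+1}·y_i):
  i=1: 2.1751·4.6277 − -0.3407·3.3716 = +11.2144 (running +11.2144)
  i=2: -0.3407·4.0471 − -4.0674·4.6277 = +17.4438 (running +28.6582)
  i=3: -4.0674·0.1521 − -4.5289·4.0471 = +17.7106 (running +46.3688)
  i=4: -4.5289·-1.4930 − -2.6058·0.1521 = +7.1580 (running +53.5268)
  i=5: -2.6058·-2.1096 − -0.1570·-1.4930 = +5.2628 (running +58.7896)
  i=6: -0.1570·-1.2134 − 2.0119·-2.1096 = +4.4349 (running +63.2245)
  i=7: 2.0119·0.7100 − 3.7277·-1.2134 = +5.9518 (running +69.1763)
  i=8: 3.7277·3.3716 − 2.1751·0.7100 = +11.0242 (running +80.2005)
Area = |Σ|/2 = |80.2005|/2 = 40.1002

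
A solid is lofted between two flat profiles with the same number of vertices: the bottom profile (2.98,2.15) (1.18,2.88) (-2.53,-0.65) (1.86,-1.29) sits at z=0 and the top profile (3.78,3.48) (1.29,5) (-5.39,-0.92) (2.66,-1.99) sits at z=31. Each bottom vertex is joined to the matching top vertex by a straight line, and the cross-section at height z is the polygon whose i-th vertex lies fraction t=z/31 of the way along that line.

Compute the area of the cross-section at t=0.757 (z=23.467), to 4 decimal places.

Area at t=0.757: 28.5150

Cross-section at t=0.757: each vertex is (1-t)·p0[i] + t·p1[i].
  v1: (1-0.757)·(2.98,2.15) + 0.757·(3.78,3.48) = (3.5856,3.1568)
  v2: (1-0.757)·(1.18,2.88) + 0.757·(1.29,5) = (1.2633,4.4848)
  v3: (1-0.757)·(-2.53,-0.65) + 0.757·(-5.39,-0.92) = (-4.6950,-0.8544)
  v4: (1-0.757)·(1.86,-1.29) + 0.757·(2.66,-1.99) = (2.4656,-1.8199)
Shoelace sum Σ(x_i·y_{i+1} − x_{i+1}·y_i):
  i=1: 3.5856·4.4848 − 1.2633·3.1568 = +12.0929 (running +12.0929)
  i=2: 1.2633·-0.8544 − -4.6950·4.4848 = +19.9771 (running +32.0700)
  i=3: -4.6950·-1.8199 − 2.4656·-0.8544 = +10.6511 (running +42.7211)
  i=4: 2.4656·3.1568 − 3.5856·-1.8199 = +14.3089 (running +57.0299)
Area = |Σ|/2 = |57.0299|/2 = 28.5150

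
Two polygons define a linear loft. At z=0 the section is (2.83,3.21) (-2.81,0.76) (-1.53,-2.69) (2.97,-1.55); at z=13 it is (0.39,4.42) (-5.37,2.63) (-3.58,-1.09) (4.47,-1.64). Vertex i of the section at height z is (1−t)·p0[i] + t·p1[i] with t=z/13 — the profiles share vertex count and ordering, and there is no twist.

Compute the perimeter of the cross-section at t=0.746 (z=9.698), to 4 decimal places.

Perimeter at t=0.746: 23.7201

Cross-section at t=0.746: each vertex is (1-t)·p0[i] + t·p1[i].
  v1: (1-0.746)·(2.83,3.21) + 0.746·(0.39,4.42) = (1.0098,4.1127)
  v2: (1-0.746)·(-2.81,0.76) + 0.746·(-5.37,2.63) = (-4.7198,2.1550)
  v3: (1-0.746)·(-1.53,-2.69) + 0.746·(-3.58,-1.09) = (-3.0593,-1.4964)
  v4: (1-0.746)·(2.97,-1.55) + 0.746·(4.47,-1.64) = (4.0890,-1.6171)
Perimeter = Σ |v_{i+1} − v_i|:
  edge 1→2: √(-5.7295² + -1.9576²) = 6.0547 (running 6.0547)
  edge 2→3: √(1.6605² + -3.6514²) = 4.0112 (running 10.0660)
  edge 3→4: √(7.1483² + -0.1207²) = 7.1493 (running 17.2153)
  edge 4→1: √(-3.0792² + 5.7298²) = 6.5048 (running 23.7201)
Perimeter = 23.7201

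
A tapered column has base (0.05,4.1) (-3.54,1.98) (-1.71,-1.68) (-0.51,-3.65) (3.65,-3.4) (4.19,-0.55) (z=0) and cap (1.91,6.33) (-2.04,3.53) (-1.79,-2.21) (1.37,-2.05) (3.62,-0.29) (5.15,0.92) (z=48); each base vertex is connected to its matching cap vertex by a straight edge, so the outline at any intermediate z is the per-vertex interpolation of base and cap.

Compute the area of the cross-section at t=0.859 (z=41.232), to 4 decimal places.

Cross-section at t=0.859: each vertex is (1-t)·p0[i] + t·p1[i].
  v1: (1-0.859)·(0.05,4.1) + 0.859·(1.91,6.33) = (1.6477,6.0156)
  v2: (1-0.859)·(-3.54,1.98) + 0.859·(-2.04,3.53) = (-2.2515,3.3114)
  v3: (1-0.859)·(-1.71,-1.68) + 0.859·(-1.79,-2.21) = (-1.7787,-2.1353)
  v4: (1-0.859)·(-0.51,-3.65) + 0.859·(1.37,-2.05) = (1.1049,-2.2756)
  v5: (1-0.859)·(3.65,-3.4) + 0.859·(3.62,-0.29) = (3.6242,-0.7285)
  v6: (1-0.859)·(4.19,-0.55) + 0.859·(5.15,0.92) = (5.0146,0.7127)
Shoelace sum Σ(x_i·y_{i+1} − x_{i+1}·y_i):
  i=1: 1.6477·3.3114 − -2.2515·6.0156 = +19.0005 (running +19.0005)
  i=2: -2.2515·-2.1353 − -1.7787·3.3114 = +10.6977 (running +29.6982)
  i=3: -1.7787·-2.2756 − 1.1049·-2.1353 = +6.4070 (running +36.1051)
  i=4: 1.1049·-0.7285 − 3.6242·-2.2756 = +7.4424 (running +43.5475)
  i=5: 3.6242·0.7127 − 5.0146·-0.7285 = +6.2363 (running +49.7838)
  i=6: 5.0146·6.0156 − 1.6477·0.7127 = +28.9915 (running +78.7753)
Area = |Σ|/2 = |78.7753|/2 = 39.3877

Area at t=0.859: 39.3877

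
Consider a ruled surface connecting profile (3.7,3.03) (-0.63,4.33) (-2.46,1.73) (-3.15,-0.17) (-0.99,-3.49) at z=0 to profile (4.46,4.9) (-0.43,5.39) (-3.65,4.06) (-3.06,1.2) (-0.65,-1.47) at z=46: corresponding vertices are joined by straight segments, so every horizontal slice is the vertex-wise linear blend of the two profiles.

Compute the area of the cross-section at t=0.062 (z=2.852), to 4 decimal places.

Cross-section at t=0.062: each vertex is (1-t)·p0[i] + t·p1[i].
  v1: (1-0.062)·(3.7,3.03) + 0.062·(4.46,4.9) = (3.7471,3.1459)
  v2: (1-0.062)·(-0.63,4.33) + 0.062·(-0.43,5.39) = (-0.6176,4.3957)
  v3: (1-0.062)·(-2.46,1.73) + 0.062·(-3.65,4.06) = (-2.5338,1.8745)
  v4: (1-0.062)·(-3.15,-0.17) + 0.062·(-3.06,1.2) = (-3.1444,-0.0851)
  v5: (1-0.062)·(-0.99,-3.49) + 0.062·(-0.65,-1.47) = (-0.9689,-3.3648)
Shoelace sum Σ(x_i·y_{i+1} − x_{i+1}·y_i):
  i=1: 3.7471·4.3957 − -0.6176·3.1459 = +18.4142 (running +18.4142)
  i=2: -0.6176·1.8745 − -2.5338·4.3957 = +9.9801 (running +28.3943)
  i=3: -2.5338·-0.0851 − -3.1444·1.8745 = +6.1096 (running +34.5040)
  i=4: -3.1444·-3.3648 − -0.9689·-0.0851 = +10.4978 (running +45.0018)
  i=5: -0.9689·3.1459 − 3.7471·-3.3648 = +9.5600 (running +54.5618)
Area = |Σ|/2 = |54.5618|/2 = 27.2809

Area at t=0.062: 27.2809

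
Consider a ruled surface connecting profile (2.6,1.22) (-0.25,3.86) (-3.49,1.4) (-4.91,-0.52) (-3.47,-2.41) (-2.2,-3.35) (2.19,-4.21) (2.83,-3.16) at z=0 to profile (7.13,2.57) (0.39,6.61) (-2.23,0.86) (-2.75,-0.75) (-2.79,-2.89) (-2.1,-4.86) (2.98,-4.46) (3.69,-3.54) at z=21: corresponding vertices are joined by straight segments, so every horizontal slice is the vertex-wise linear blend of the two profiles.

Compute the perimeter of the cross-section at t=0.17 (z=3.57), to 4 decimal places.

Cross-section at t=0.17: each vertex is (1-t)·p0[i] + t·p1[i].
  v1: (1-0.17)·(2.6,1.22) + 0.17·(7.13,2.57) = (3.3701,1.4495)
  v2: (1-0.17)·(-0.25,3.86) + 0.17·(0.39,6.61) = (-0.1412,4.3275)
  v3: (1-0.17)·(-3.49,1.4) + 0.17·(-2.23,0.86) = (-3.2758,1.3082)
  v4: (1-0.17)·(-4.91,-0.52) + 0.17·(-2.75,-0.75) = (-4.5428,-0.5591)
  v5: (1-0.17)·(-3.47,-2.41) + 0.17·(-2.79,-2.89) = (-3.3544,-2.4916)
  v6: (1-0.17)·(-2.2,-3.35) + 0.17·(-2.1,-4.86) = (-2.1830,-3.6067)
  v7: (1-0.17)·(2.19,-4.21) + 0.17·(2.98,-4.46) = (2.3243,-4.2525)
  v8: (1-0.17)·(2.83,-3.16) + 0.17·(3.69,-3.54) = (2.9762,-3.2246)
Perimeter = Σ |v_{i+1} − v_i|:
  edge 1→2: √(-3.5113² + 2.8780²) = 4.5401 (running 4.5401)
  edge 2→3: √(-3.1346² + -3.0193²) = 4.3522 (running 8.8923)
  edge 3→4: √(-1.2670² + -1.8673²) = 2.2566 (running 11.1489)
  edge 4→5: √(1.1884² + -1.9325²) = 2.2687 (running 13.4175)
  edge 5→6: √(1.1714² + -1.1151²) = 1.6173 (running 15.0348)
  edge 6→7: √(4.5073² + -0.6458²) = 4.5533 (running 19.5881)
  edge 7→8: √(0.6519² + 1.0279²) = 1.2172 (running 20.8053)
  edge 8→1: √(0.3939² + 4.6741²) = 4.6907 (running 25.4960)
Perimeter = 25.4960

Perimeter at t=0.17: 25.4960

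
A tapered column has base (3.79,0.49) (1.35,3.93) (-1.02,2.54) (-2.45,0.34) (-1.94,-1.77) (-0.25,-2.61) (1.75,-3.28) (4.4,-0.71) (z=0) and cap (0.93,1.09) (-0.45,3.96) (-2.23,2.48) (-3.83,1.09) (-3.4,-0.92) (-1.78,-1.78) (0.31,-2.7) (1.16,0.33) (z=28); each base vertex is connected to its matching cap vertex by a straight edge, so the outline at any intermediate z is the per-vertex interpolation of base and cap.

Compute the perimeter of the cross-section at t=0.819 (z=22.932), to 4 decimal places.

Cross-section at t=0.819: each vertex is (1-t)·p0[i] + t·p1[i].
  v1: (1-0.819)·(3.79,0.49) + 0.819·(0.93,1.09) = (1.4477,0.9814)
  v2: (1-0.819)·(1.35,3.93) + 0.819·(-0.45,3.96) = (-0.1242,3.9546)
  v3: (1-0.819)·(-1.02,2.54) + 0.819·(-2.23,2.48) = (-2.0110,2.4909)
  v4: (1-0.819)·(-2.45,0.34) + 0.819·(-3.83,1.09) = (-3.5802,0.9543)
  v5: (1-0.819)·(-1.94,-1.77) + 0.819·(-3.4,-0.92) = (-3.1357,-1.0739)
  v6: (1-0.819)·(-0.25,-2.61) + 0.819·(-1.78,-1.78) = (-1.5031,-1.9302)
  v7: (1-0.819)·(1.75,-3.28) + 0.819·(0.31,-2.7) = (0.5706,-2.8050)
  v8: (1-0.819)·(4.4,-0.71) + 0.819·(1.16,0.33) = (1.7464,0.1418)
Perimeter = Σ |v_{i+1} − v_i|:
  edge 1→2: √(-1.5719² + 2.9732²) = 3.3631 (running 3.3631)
  edge 2→3: √(-1.8868² + -1.4637²) = 2.3880 (running 5.7511)
  edge 3→4: √(-1.5692² + -1.5366²) = 2.1963 (running 7.9474)
  edge 4→5: √(0.4445² + -2.0281²) = 2.0762 (running 10.0236)
  edge 5→6: √(1.6327² + -0.8564²) = 1.8436 (running 11.8672)
  edge 6→7: √(2.0737² + -0.8748²) = 2.2507 (running 14.1179)
  edge 7→8: √(1.1758² + 2.9467²) = 3.1727 (running 17.2906)
  edge 8→1: √(-0.2988² + 0.8396²) = 0.8912 (running 18.1818)
Perimeter = 18.1818

Perimeter at t=0.819: 18.1818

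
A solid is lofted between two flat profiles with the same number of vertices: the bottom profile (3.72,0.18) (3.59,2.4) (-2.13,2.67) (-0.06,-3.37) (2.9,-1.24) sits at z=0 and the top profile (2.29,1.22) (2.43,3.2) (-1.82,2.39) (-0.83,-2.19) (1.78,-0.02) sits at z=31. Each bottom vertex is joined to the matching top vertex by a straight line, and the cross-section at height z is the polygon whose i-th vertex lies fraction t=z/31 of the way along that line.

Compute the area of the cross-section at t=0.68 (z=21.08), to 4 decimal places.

Area at t=0.68: 16.6647

Cross-section at t=0.68: each vertex is (1-t)·p0[i] + t·p1[i].
  v1: (1-0.68)·(3.72,0.18) + 0.68·(2.29,1.22) = (2.7476,0.8872)
  v2: (1-0.68)·(3.59,2.4) + 0.68·(2.43,3.2) = (2.8012,2.9440)
  v3: (1-0.68)·(-2.13,2.67) + 0.68·(-1.82,2.39) = (-1.9192,2.4796)
  v4: (1-0.68)·(-0.06,-3.37) + 0.68·(-0.83,-2.19) = (-0.5836,-2.5676)
  v5: (1-0.68)·(2.9,-1.24) + 0.68·(1.78,-0.02) = (2.1384,-0.4104)
Shoelace sum Σ(x_i·y_{i+1} − x_{i+1}·y_i):
  i=1: 2.7476·2.9440 − 2.8012·0.8872 = +5.6037 (running +5.6037)
  i=2: 2.8012·2.4796 − -1.9192·2.9440 = +12.5960 (running +18.1997)
  i=3: -1.9192·-2.5676 − -0.5836·2.4796 = +6.3748 (running +24.5745)
  i=4: -0.5836·-0.4104 − 2.1384·-2.5676 = +5.7301 (running +30.3046)
  i=5: 2.1384·0.8872 − 2.7476·-0.4104 = +3.0248 (running +33.3294)
Area = |Σ|/2 = |33.3294|/2 = 16.6647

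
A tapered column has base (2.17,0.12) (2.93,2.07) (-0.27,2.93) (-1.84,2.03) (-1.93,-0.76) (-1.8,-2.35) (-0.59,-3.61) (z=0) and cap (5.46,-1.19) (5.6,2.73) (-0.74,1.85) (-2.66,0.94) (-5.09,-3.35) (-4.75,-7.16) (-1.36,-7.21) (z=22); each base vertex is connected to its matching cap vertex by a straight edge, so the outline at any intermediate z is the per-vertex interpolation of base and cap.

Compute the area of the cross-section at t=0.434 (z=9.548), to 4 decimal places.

Cross-section at t=0.434: each vertex is (1-t)·p0[i] + t·p1[i].
  v1: (1-0.434)·(2.17,0.12) + 0.434·(5.46,-1.19) = (3.5979,-0.4485)
  v2: (1-0.434)·(2.93,2.07) + 0.434·(5.6,2.73) = (4.0888,2.3564)
  v3: (1-0.434)·(-0.27,2.93) + 0.434·(-0.74,1.85) = (-0.4740,2.4613)
  v4: (1-0.434)·(-1.84,2.03) + 0.434·(-2.66,0.94) = (-2.1959,1.5569)
  v5: (1-0.434)·(-1.93,-0.76) + 0.434·(-5.09,-3.35) = (-3.3014,-1.8841)
  v6: (1-0.434)·(-1.8,-2.35) + 0.434·(-4.75,-7.16) = (-3.0803,-4.4375)
  v7: (1-0.434)·(-0.59,-3.61) + 0.434·(-1.36,-7.21) = (-0.9242,-5.1724)
Shoelace sum Σ(x_i·y_{i+1} − x_{i+1}·y_i):
  i=1: 3.5979·2.3564 − 4.0888·-0.4485 = +10.3121 (running +10.3121)
  i=2: 4.0888·2.4613 − -0.4740·2.3564 = +11.1805 (running +21.4927)
  i=3: -0.4740·1.5569 − -2.1959·2.4613 = +4.6667 (running +26.1594)
  i=4: -2.1959·-1.8841 − -3.3014·1.5569 = +9.2773 (running +35.4367)
  i=5: -3.3014·-4.4375 − -3.0803·-1.8841 = +8.8468 (running +44.2835)
  i=6: -3.0803·-5.1724 − -0.9242·-4.4375 = +11.8315 (running +56.1150)
  i=7: -0.9242·-0.4485 − 3.5979·-5.1724 = +19.0241 (running +75.1391)
Area = |Σ|/2 = |75.1391|/2 = 37.5695

Area at t=0.434: 37.5695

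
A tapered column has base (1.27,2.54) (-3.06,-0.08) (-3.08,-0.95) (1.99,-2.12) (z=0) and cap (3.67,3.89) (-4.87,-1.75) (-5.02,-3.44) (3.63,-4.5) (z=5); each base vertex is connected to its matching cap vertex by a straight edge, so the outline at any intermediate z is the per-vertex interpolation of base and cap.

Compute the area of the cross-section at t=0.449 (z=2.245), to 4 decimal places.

Area at t=0.449: 24.6329

Cross-section at t=0.449: each vertex is (1-t)·p0[i] + t·p1[i].
  v1: (1-0.449)·(1.27,2.54) + 0.449·(3.67,3.89) = (2.3476,3.1461)
  v2: (1-0.449)·(-3.06,-0.08) + 0.449·(-4.87,-1.75) = (-3.8727,-0.8298)
  v3: (1-0.449)·(-3.08,-0.95) + 0.449·(-5.02,-3.44) = (-3.9511,-2.0680)
  v4: (1-0.449)·(1.99,-2.12) + 0.449·(3.63,-4.5) = (2.7264,-3.1886)
Shoelace sum Σ(x_i·y_{i+1} − x_{i+1}·y_i):
  i=1: 2.3476·-0.8298 − -3.8727·3.1461 = +10.2360 (running +10.2360)
  i=2: -3.8727·-2.0680 − -3.9511·-0.8298 = +4.7301 (running +14.9660)
  i=3: -3.9511·-3.1886 − 2.7264·-2.0680 = +18.2366 (running +33.2026)
  i=4: 2.7264·3.1461 − 2.3476·-3.1886 = +16.0631 (running +49.2657)
Area = |Σ|/2 = |49.2657|/2 = 24.6329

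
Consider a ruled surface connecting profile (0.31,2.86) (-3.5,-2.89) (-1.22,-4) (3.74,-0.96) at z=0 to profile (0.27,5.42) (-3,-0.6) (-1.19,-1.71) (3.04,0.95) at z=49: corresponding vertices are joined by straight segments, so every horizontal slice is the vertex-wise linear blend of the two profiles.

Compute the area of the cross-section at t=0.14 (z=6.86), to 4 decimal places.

Cross-section at t=0.14: each vertex is (1-t)·p0[i] + t·p1[i].
  v1: (1-0.14)·(0.31,2.86) + 0.14·(0.27,5.42) = (0.3044,3.2184)
  v2: (1-0.14)·(-3.5,-2.89) + 0.14·(-3,-0.6) = (-3.4300,-2.5694)
  v3: (1-0.14)·(-1.22,-4) + 0.14·(-1.19,-1.71) = (-1.2158,-3.6794)
  v4: (1-0.14)·(3.74,-0.96) + 0.14·(3.04,0.95) = (3.6420,-0.6926)
Shoelace sum Σ(x_i·y_{i+1} − x_{i+1}·y_i):
  i=1: 0.3044·-2.5694 − -3.4300·3.2184 = +10.2570 (running +10.2570)
  i=2: -3.4300·-3.6794 − -1.2158·-2.5694 = +9.4965 (running +19.7535)
  i=3: -1.2158·-0.6926 − 3.6420·-3.6794 = +14.2424 (running +33.9959)
  i=4: 3.6420·3.2184 − 0.3044·-0.6926 = +11.9322 (running +45.9281)
Area = |Σ|/2 = |45.9281|/2 = 22.9641

Area at t=0.14: 22.9641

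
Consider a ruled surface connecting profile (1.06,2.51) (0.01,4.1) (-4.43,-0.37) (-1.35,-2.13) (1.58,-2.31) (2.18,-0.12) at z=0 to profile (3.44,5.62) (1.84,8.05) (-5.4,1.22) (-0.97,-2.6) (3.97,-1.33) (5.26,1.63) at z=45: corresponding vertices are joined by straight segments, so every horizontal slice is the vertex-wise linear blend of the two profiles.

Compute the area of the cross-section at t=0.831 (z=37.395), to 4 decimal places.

Cross-section at t=0.831: each vertex is (1-t)·p0[i] + t·p1[i].
  v1: (1-0.831)·(1.06,2.51) + 0.831·(3.44,5.62) = (3.0378,5.0944)
  v2: (1-0.831)·(0.01,4.1) + 0.831·(1.84,8.05) = (1.5307,7.3825)
  v3: (1-0.831)·(-4.43,-0.37) + 0.831·(-5.4,1.22) = (-5.2361,0.9513)
  v4: (1-0.831)·(-1.35,-2.13) + 0.831·(-0.97,-2.6) = (-1.0342,-2.5206)
  v5: (1-0.831)·(1.58,-2.31) + 0.831·(3.97,-1.33) = (3.5661,-1.4956)
  v6: (1-0.831)·(2.18,-0.12) + 0.831·(5.26,1.63) = (4.7395,1.3342)
Shoelace sum Σ(x_i·y_{i+1} − x_{i+1}·y_i):
  i=1: 3.0378·7.3825 − 1.5307·5.0944 = +14.6281 (running +14.6281)
  i=2: 1.5307·0.9513 − -5.2361·7.3825 = +40.1112 (running +54.7393)
  i=3: -5.2361·-2.5206 − -1.0342·0.9513 = +14.1817 (running +68.9210)
  i=4: -1.0342·-1.4956 − 3.5661·-2.5206 = +10.5354 (running +79.4564)
  i=5: 3.5661·1.3342 − 4.7395·-1.4956 = +11.8465 (running +91.3029)
  i=6: 4.7395·5.0944 − 3.0378·1.3342 = +20.0917 (running +111.3946)
Area = |Σ|/2 = |111.3946|/2 = 55.6973

Area at t=0.831: 55.6973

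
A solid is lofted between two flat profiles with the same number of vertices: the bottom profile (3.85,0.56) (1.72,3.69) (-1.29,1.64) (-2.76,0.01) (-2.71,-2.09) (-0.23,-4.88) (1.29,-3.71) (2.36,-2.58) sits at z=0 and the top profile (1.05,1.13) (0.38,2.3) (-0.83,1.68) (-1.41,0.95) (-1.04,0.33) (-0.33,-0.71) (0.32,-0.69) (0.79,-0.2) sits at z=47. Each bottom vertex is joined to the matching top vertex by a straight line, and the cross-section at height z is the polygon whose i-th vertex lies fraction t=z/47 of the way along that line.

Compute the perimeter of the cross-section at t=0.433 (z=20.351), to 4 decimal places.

Perimeter at t=0.433: 16.2023

Cross-section at t=0.433: each vertex is (1-t)·p0[i] + t·p1[i].
  v1: (1-0.433)·(3.85,0.56) + 0.433·(1.05,1.13) = (2.6376,0.8068)
  v2: (1-0.433)·(1.72,3.69) + 0.433·(0.38,2.3) = (1.1398,3.0881)
  v3: (1-0.433)·(-1.29,1.64) + 0.433·(-0.83,1.68) = (-1.0908,1.6573)
  v4: (1-0.433)·(-2.76,0.01) + 0.433·(-1.41,0.95) = (-2.1754,0.4170)
  v5: (1-0.433)·(-2.71,-2.09) + 0.433·(-1.04,0.33) = (-1.9869,-1.0421)
  v6: (1-0.433)·(-0.23,-4.88) + 0.433·(-0.33,-0.71) = (-0.2733,-3.0744)
  v7: (1-0.433)·(1.29,-3.71) + 0.433·(0.32,-0.69) = (0.8700,-2.4023)
  v8: (1-0.433)·(2.36,-2.58) + 0.433·(0.79,-0.2) = (1.6802,-1.5495)
Perimeter = Σ |v_{i+1} − v_i|:
  edge 1→2: √(-1.4978² + 2.2813²) = 2.7291 (running 2.7291)
  edge 2→3: √(-2.2306² + -1.4308²) = 2.6501 (running 5.3791)
  edge 3→4: √(-1.0846² + -1.2403²) = 1.6477 (running 7.0268)
  edge 4→5: √(0.1886² + -1.4592²) = 1.4713 (running 8.4981)
  edge 5→6: √(1.7136² + -2.0322²) = 2.6583 (running 11.1564)
  edge 6→7: √(1.1433² + 0.6721²) = 1.3262 (running 12.4825)
  edge 7→8: √(0.8102² + 0.8529²) = 1.1764 (running 13.6589)
  edge 8→1: √(0.9574² + 2.3563²) = 2.5434 (running 16.2023)
Perimeter = 16.2023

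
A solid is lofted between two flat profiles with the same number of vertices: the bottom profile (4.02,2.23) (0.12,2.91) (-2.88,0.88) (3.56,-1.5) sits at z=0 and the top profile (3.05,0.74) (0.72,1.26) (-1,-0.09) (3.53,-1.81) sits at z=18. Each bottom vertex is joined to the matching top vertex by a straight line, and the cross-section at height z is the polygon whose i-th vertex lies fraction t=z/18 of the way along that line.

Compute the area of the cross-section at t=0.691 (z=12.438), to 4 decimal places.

Area at t=0.691: 10.0777

Cross-section at t=0.691: each vertex is (1-t)·p0[i] + t·p1[i].
  v1: (1-0.691)·(4.02,2.23) + 0.691·(3.05,0.74) = (3.3497,1.2004)
  v2: (1-0.691)·(0.12,2.91) + 0.691·(0.72,1.26) = (0.5346,1.7699)
  v3: (1-0.691)·(-2.88,0.88) + 0.691·(-1,-0.09) = (-1.5809,0.2097)
  v4: (1-0.691)·(3.56,-1.5) + 0.691·(3.53,-1.81) = (3.5393,-1.7142)
Shoelace sum Σ(x_i·y_{i+1} − x_{i+1}·y_i):
  i=1: 3.3497·1.7699 − 0.5346·1.2004 = +5.2868 (running +5.2868)
  i=2: 0.5346·0.2097 − -1.5809·1.7699 = +2.9101 (running +8.1969)
  i=3: -1.5809·-1.7142 − 3.5393·0.2097 = +1.9677 (running +10.1646)
  i=4: 3.5393·1.2004 − 3.3497·-1.7142 = +9.9907 (running +20.1553)
Area = |Σ|/2 = |20.1553|/2 = 10.0777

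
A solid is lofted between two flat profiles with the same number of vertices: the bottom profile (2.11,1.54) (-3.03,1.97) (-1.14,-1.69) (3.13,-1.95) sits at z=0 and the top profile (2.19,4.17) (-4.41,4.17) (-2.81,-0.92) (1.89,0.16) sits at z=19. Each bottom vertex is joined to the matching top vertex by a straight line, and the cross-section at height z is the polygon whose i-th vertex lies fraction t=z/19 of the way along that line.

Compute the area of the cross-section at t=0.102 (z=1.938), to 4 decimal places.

Cross-section at t=0.102: each vertex is (1-t)·p0[i] + t·p1[i].
  v1: (1-0.102)·(2.11,1.54) + 0.102·(2.19,4.17) = (2.1182,1.8083)
  v2: (1-0.102)·(-3.03,1.97) + 0.102·(-4.41,4.17) = (-3.1708,2.1944)
  v3: (1-0.102)·(-1.14,-1.69) + 0.102·(-2.81,-0.92) = (-1.3103,-1.6115)
  v4: (1-0.102)·(3.13,-1.95) + 0.102·(1.89,0.16) = (3.0035,-1.7348)
Shoelace sum Σ(x_i·y_{i+1} − x_{i+1}·y_i):
  i=1: 2.1182·2.1944 − -3.1708·1.8083 = +10.3816 (running +10.3816)
  i=2: -3.1708·-1.6115 − -1.3103·2.1944 = +7.9850 (running +18.3666)
  i=3: -1.3103·-1.7348 − 3.0035·-1.6115 = +7.1132 (running +25.4798)
  i=4: 3.0035·1.8083 − 2.1182·-1.7348 = +9.1057 (running +34.5855)
Area = |Σ|/2 = |34.5855|/2 = 17.2928

Area at t=0.102: 17.2928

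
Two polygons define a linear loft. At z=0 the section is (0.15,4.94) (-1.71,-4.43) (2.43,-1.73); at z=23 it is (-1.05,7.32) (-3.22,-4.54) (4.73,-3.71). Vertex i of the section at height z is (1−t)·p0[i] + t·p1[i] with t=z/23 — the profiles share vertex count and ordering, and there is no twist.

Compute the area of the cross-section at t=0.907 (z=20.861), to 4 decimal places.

Cross-section at t=0.907: each vertex is (1-t)·p0[i] + t·p1[i].
  v1: (1-0.907)·(0.15,4.94) + 0.907·(-1.05,7.32) = (-0.9384,7.0987)
  v2: (1-0.907)·(-1.71,-4.43) + 0.907·(-3.22,-4.54) = (-3.0796,-4.5298)
  v3: (1-0.907)·(2.43,-1.73) + 0.907·(4.73,-3.71) = (4.5161,-3.5259)
Shoelace sum Σ(x_i·y_{i+1} − x_{i+1}·y_i):
  i=1: -0.9384·-4.5298 − -3.0796·7.0987 = +26.1116 (running +26.1116)
  i=2: -3.0796·-3.5259 − 4.5161·-4.5298 = +31.3150 (running +57.4266)
  i=3: 4.5161·7.0987 − -0.9384·-3.5259 = +28.7496 (running +86.1762)
Area = |Σ|/2 = |86.1762|/2 = 43.0881

Area at t=0.907: 43.0881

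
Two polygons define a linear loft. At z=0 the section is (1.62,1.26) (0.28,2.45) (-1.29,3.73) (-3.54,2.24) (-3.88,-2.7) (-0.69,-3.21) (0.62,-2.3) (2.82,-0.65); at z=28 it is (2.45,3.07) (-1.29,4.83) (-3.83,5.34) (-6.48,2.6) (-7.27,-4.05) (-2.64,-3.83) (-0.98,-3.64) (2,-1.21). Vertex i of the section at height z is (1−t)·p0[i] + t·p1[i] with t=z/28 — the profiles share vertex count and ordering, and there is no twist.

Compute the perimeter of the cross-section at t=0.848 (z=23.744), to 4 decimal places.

Cross-section at t=0.848: each vertex is (1-t)·p0[i] + t·p1[i].
  v1: (1-0.848)·(1.62,1.26) + 0.848·(2.45,3.07) = (2.3238,2.7949)
  v2: (1-0.848)·(0.28,2.45) + 0.848·(-1.29,4.83) = (-1.0514,4.4682)
  v3: (1-0.848)·(-1.29,3.73) + 0.848·(-3.83,5.34) = (-3.4439,5.0953)
  v4: (1-0.848)·(-3.54,2.24) + 0.848·(-6.48,2.6) = (-6.0331,2.5453)
  v5: (1-0.848)·(-3.88,-2.7) + 0.848·(-7.27,-4.05) = (-6.7547,-3.8448)
  v6: (1-0.848)·(-0.69,-3.21) + 0.848·(-2.64,-3.83) = (-2.3436,-3.7358)
  v7: (1-0.848)·(0.62,-2.3) + 0.848·(-0.98,-3.64) = (-0.7368,-3.4363)
  v8: (1-0.848)·(2.82,-0.65) + 0.848·(2,-1.21) = (2.1246,-1.1249)
Perimeter = Σ |v_{i+1} − v_i|:
  edge 1→2: √(-3.3752² + 1.6734²) = 3.7672 (running 3.7672)
  edge 2→3: √(-2.3926² + 0.6270²) = 2.4734 (running 6.2406)
  edge 3→4: √(-2.5892² + -2.5500²) = 3.6341 (running 9.8747)
  edge 4→5: √(-0.7216² + -6.3901²) = 6.4307 (running 16.3054)
  edge 5→6: √(4.4111² + 0.1090²) = 4.4125 (running 20.7178)
  edge 6→7: √(1.6068² + 0.2994²) = 1.6345 (running 22.3523)
  edge 7→8: √(2.8614² + 2.3114²) = 3.6784 (running 26.0307)
  edge 8→1: √(0.1992² + 3.9198²) = 3.9248 (running 29.9555)
Perimeter = 29.9555

Perimeter at t=0.848: 29.9555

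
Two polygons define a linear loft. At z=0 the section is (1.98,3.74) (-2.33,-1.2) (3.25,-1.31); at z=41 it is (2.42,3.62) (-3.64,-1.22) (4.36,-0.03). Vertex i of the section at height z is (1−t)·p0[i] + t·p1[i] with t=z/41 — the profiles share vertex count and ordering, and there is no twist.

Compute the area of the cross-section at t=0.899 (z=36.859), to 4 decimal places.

Cross-section at t=0.899: each vertex is (1-t)·p0[i] + t·p1[i].
  v1: (1-0.899)·(1.98,3.74) + 0.899·(2.42,3.62) = (2.3756,3.6321)
  v2: (1-0.899)·(-2.33,-1.2) + 0.899·(-3.64,-1.22) = (-3.5077,-1.2180)
  v3: (1-0.899)·(3.25,-1.31) + 0.899·(4.36,-0.03) = (4.2479,-0.1593)
Shoelace sum Σ(x_i·y_{i+1} − x_{i+1}·y_i):
  i=1: 2.3756·-1.2180 − -3.5077·3.6321 = +9.8470 (running +9.8470)
  i=2: -3.5077·-0.1593 − 4.2479·-1.2180 = +5.7325 (running +15.5795)
  i=3: 4.2479·3.6321 − 2.3756·-0.1593 = +15.8072 (running +31.3867)
Area = |Σ|/2 = |31.3867|/2 = 15.6934

Area at t=0.899: 15.6934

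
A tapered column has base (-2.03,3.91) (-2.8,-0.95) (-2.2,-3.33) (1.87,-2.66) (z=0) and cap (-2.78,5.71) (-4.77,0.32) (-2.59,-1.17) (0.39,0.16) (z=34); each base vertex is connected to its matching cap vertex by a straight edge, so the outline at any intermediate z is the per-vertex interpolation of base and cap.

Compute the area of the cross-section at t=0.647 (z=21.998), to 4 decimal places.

Area at t=0.647: 17.4500

Cross-section at t=0.647: each vertex is (1-t)·p0[i] + t·p1[i].
  v1: (1-0.647)·(-2.03,3.91) + 0.647·(-2.78,5.71) = (-2.5152,5.0746)
  v2: (1-0.647)·(-2.8,-0.95) + 0.647·(-4.77,0.32) = (-4.0746,-0.1283)
  v3: (1-0.647)·(-2.2,-3.33) + 0.647·(-2.59,-1.17) = (-2.4523,-1.9325)
  v4: (1-0.647)·(1.87,-2.66) + 0.647·(0.39,0.16) = (0.9124,-0.8355)
Shoelace sum Σ(x_i·y_{i+1} − x_{i+1}·y_i):
  i=1: -2.5152·-0.1283 − -4.0746·5.0746 = +20.9996 (running +20.9996)
  i=2: -4.0746·-1.9325 − -2.4523·-0.1283 = +7.5594 (running +28.5591)
  i=3: -2.4523·-0.8355 − 0.9124·-1.9325 = +3.8121 (running +32.3711)
  i=4: 0.9124·5.0746 − -2.5152·-0.8355 = +2.5289 (running +34.9000)
Area = |Σ|/2 = |34.9000|/2 = 17.4500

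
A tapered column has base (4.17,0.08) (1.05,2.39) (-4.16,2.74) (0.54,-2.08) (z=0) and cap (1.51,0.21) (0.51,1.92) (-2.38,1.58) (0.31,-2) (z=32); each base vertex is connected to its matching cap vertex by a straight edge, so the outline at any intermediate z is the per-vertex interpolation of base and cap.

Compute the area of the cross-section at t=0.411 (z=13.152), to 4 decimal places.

Cross-section at t=0.411: each vertex is (1-t)·p0[i] + t·p1[i].
  v1: (1-0.411)·(4.17,0.08) + 0.411·(1.51,0.21) = (3.0767,0.1334)
  v2: (1-0.411)·(1.05,2.39) + 0.411·(0.51,1.92) = (0.8281,2.1968)
  v3: (1-0.411)·(-4.16,2.74) + 0.411·(-2.38,1.58) = (-3.4284,2.2632)
  v4: (1-0.411)·(0.54,-2.08) + 0.411·(0.31,-2) = (0.4455,-2.0471)
Shoelace sum Σ(x_i·y_{i+1} − x_{i+1}·y_i):
  i=1: 3.0767·2.1968 − 0.8281·0.1334 = +6.6486 (running +6.6486)
  i=2: 0.8281·2.2632 − -3.4284·2.1968 = +9.4058 (running +16.0543)
  i=3: -3.4284·-2.0471 − 0.4455·2.2632 = +6.0102 (running +22.0645)
  i=4: 0.4455·0.1334 − 3.0767·-2.0471 = +6.3579 (running +28.4224)
Area = |Σ|/2 = |28.4224|/2 = 14.2112

Area at t=0.411: 14.2112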